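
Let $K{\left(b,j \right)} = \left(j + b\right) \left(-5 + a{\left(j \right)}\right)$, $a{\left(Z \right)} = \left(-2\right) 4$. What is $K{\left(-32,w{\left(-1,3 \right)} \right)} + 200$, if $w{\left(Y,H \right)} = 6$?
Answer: $538$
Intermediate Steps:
$a{\left(Z \right)} = -8$
$K{\left(b,j \right)} = - 13 b - 13 j$ ($K{\left(b,j \right)} = \left(j + b\right) \left(-5 - 8\right) = \left(b + j\right) \left(-13\right) = - 13 b - 13 j$)
$K{\left(-32,w{\left(-1,3 \right)} \right)} + 200 = \left(\left(-13\right) \left(-32\right) - 78\right) + 200 = \left(416 - 78\right) + 200 = 338 + 200 = 538$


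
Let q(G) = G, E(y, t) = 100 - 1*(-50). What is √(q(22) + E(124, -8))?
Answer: 2*√43 ≈ 13.115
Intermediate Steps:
E(y, t) = 150 (E(y, t) = 100 + 50 = 150)
√(q(22) + E(124, -8)) = √(22 + 150) = √172 = 2*√43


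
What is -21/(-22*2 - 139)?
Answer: 7/61 ≈ 0.11475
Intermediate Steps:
-21/(-22*2 - 139) = -21/(-44 - 139) = -21/(-183) = -1/183*(-21) = 7/61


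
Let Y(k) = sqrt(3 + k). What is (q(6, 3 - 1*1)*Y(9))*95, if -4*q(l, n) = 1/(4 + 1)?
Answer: -19*sqrt(3)/2 ≈ -16.454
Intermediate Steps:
q(l, n) = -1/20 (q(l, n) = -1/(4*(4 + 1)) = -1/4/5 = -1/4*1/5 = -1/20)
(q(6, 3 - 1*1)*Y(9))*95 = -sqrt(3 + 9)/20*95 = -sqrt(3)/10*95 = -19*sqrt(3)/2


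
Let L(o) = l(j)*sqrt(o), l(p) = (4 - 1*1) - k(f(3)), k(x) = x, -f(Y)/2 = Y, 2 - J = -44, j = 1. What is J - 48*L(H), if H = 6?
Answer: 46 - 432*sqrt(6) ≈ -1012.2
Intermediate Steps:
J = 46 (J = 2 - 1*(-44) = 2 + 44 = 46)
f(Y) = -2*Y
l(p) = 9 (l(p) = (4 - 1*1) - (-2)*3 = (4 - 1) - 1*(-6) = 3 + 6 = 9)
L(o) = 9*sqrt(o)
J - 48*L(H) = 46 - 432*sqrt(6)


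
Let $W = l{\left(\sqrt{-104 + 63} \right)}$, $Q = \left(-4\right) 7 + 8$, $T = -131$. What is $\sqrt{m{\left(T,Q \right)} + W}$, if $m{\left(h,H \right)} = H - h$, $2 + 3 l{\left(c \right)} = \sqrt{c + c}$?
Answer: $\frac{\sqrt{993 + 3 \sqrt{2} \sqrt[4]{41} \sqrt{i}}}{3} \approx 10.544 + 0.039998 i$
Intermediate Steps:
$Q = -20$ ($Q = -28 + 8 = -20$)
$l{\left(c \right)} = - \frac{2}{3} + \frac{\sqrt{2} \sqrt{c}}{3}$ ($l{\left(c \right)} = - \frac{2}{3} + \frac{\sqrt{c + c}}{3} = - \frac{2}{3} + \frac{\sqrt{2 c}}{3} = - \frac{2}{3} + \frac{\sqrt{2} \sqrt{c}}{3}$)
$W = - \frac{2}{3} + \frac{\sqrt{2} \sqrt[4]{41} \sqrt{i}}{3}$ ($W = - \frac{2}{3} + \frac{\sqrt{2} \sqrt{\sqrt{-104 + 63}}}{3} = - \frac{2}{3} + \frac{\sqrt{2} \sqrt{\sqrt{-41}}}{3} = - \frac{2}{3} + \frac{\sqrt{2} \sqrt{i \sqrt{41}}}{3} = - \frac{2}{3} + \frac{\sqrt{2} \sqrt[4]{41} \sqrt{i}}{3} \approx 0.17681 + 0.84348 i$)
$\sqrt{m{\left(T,Q \right)} + W} = \sqrt{\left(-20 - -131\right) - \left(\frac{2}{3} - \frac{\sqrt[4]{41} \left(1 + i\right)}{3}\right)} = \sqrt{\left(-20 + 131\right) - \left(\frac{2}{3} - \frac{\sqrt[4]{41} \left(1 + i\right)}{3}\right)} = \sqrt{111 - \left(\frac{2}{3} - \frac{\sqrt[4]{41} \left(1 + i\right)}{3}\right)} = \sqrt{\frac{331}{3} + \frac{\sqrt[4]{41} \left(1 + i\right)}{3}}$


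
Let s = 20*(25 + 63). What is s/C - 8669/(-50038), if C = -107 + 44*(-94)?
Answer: -51284313/212311234 ≈ -0.24155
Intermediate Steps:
s = 1760 (s = 20*88 = 1760)
C = -4243 (C = -107 - 4136 = -4243)
s/C - 8669/(-50038) = 1760/(-4243) - 8669/(-50038) = 1760*(-1/4243) - 8669*(-1/50038) = -1760/4243 + 8669/50038 = -51284313/212311234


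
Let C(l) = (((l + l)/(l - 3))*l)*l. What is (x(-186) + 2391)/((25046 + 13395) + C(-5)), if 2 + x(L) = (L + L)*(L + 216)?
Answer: -35084/153889 ≈ -0.22798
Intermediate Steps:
x(L) = -2 + 2*L*(216 + L) (x(L) = -2 + (L + L)*(L + 216) = -2 + (2*L)*(216 + L) = -2 + 2*L*(216 + L))
C(l) = 2*l³/(-3 + l) (C(l) = (((2*l)/(-3 + l))*l)*l = ((2*l/(-3 + l))*l)*l = (2*l²/(-3 + l))*l = 2*l³/(-3 + l))
(x(-186) + 2391)/((25046 + 13395) + C(-5)) = ((-2 + 2*(-186)² + 432*(-186)) + 2391)/((25046 + 13395) + 2*(-5)³/(-3 - 5)) = ((-2 + 2*34596 - 80352) + 2391)/(38441 + 2*(-125)/(-8)) = ((-2 + 69192 - 80352) + 2391)/(38441 + 2*(-125)*(-⅛)) = (-11162 + 2391)/(38441 + 125/4) = -8771/153889/4 = -8771*4/153889 = -35084/153889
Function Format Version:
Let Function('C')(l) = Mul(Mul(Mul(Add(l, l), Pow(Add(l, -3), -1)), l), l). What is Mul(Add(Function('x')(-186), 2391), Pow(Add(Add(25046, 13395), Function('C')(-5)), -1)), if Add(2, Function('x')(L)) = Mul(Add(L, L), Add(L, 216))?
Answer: Rational(-35084, 153889) ≈ -0.22798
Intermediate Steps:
Function('x')(L) = Add(-2, Mul(2, L, Add(216, L))) (Function('x')(L) = Add(-2, Mul(Add(L, L), Add(L, 216))) = Add(-2, Mul(Mul(2, L), Add(216, L))) = Add(-2, Mul(2, L, Add(216, L))))
Function('C')(l) = Mul(2, Pow(l, 3), Pow(Add(-3, l), -1)) (Function('C')(l) = Mul(Mul(Mul(Mul(2, l), Pow(Add(-3, l), -1)), l), l) = Mul(Mul(Mul(2, l, Pow(Add(-3, l), -1)), l), l) = Mul(Mul(2, Pow(l, 2), Pow(Add(-3, l), -1)), l) = Mul(2, Pow(l, 3), Pow(Add(-3, l), -1)))
Mul(Add(Function('x')(-186), 2391), Pow(Add(Add(25046, 13395), Function('C')(-5)), -1)) = Mul(Add(Add(-2, Mul(2, Pow(-186, 2)), Mul(432, -186)), 2391), Pow(Add(Add(25046, 13395), Mul(2, Pow(-5, 3), Pow(Add(-3, -5), -1))), -1)) = Mul(Add(Add(-2, Mul(2, 34596), -80352), 2391), Pow(Add(38441, Mul(2, -125, Pow(-8, -1))), -1)) = Mul(Add(Add(-2, 69192, -80352), 2391), Pow(Add(38441, Mul(2, -125, Rational(-1, 8))), -1)) = Mul(Add(-11162, 2391), Pow(Add(38441, Rational(125, 4)), -1)) = Mul(-8771, Pow(Rational(153889, 4), -1)) = Mul(-8771, Rational(4, 153889)) = Rational(-35084, 153889)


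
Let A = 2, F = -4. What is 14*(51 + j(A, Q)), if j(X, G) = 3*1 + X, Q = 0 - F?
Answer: 784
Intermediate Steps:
Q = 4 (Q = 0 - 1*(-4) = 0 + 4 = 4)
j(X, G) = 3 + X
14*(51 + j(A, Q)) = 14*(51 + (3 + 2)) = 14*(51 + 5) = 14*56 = 784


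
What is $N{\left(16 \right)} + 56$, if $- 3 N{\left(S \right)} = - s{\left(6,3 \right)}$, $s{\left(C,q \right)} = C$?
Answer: $58$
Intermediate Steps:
$N{\left(S \right)} = 2$ ($N{\left(S \right)} = - \frac{\left(-1\right) 6}{3} = \left(- \frac{1}{3}\right) \left(-6\right) = 2$)
$N{\left(16 \right)} + 56 = 2 + 56 = 58$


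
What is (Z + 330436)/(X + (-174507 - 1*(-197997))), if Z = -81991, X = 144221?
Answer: 248445/167711 ≈ 1.4814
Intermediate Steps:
(Z + 330436)/(X + (-174507 - 1*(-197997))) = (-81991 + 330436)/(144221 + (-174507 - 1*(-197997))) = 248445/(144221 + (-174507 + 197997)) = 248445/(144221 + 23490) = 248445/167711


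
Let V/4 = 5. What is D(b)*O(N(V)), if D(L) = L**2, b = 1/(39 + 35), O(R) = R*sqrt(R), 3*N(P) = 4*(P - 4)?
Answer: 128*sqrt(3)/12321 ≈ 0.017994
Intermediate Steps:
V = 20 (V = 4*5 = 20)
N(P) = -16/3 + 4*P/3 (N(P) = (4*(P - 4))/3 = (4*(-4 + P))/3 = (-16 + 4*P)/3 = -16/3 + 4*P/3)
O(R) = R**(3/2)
b = 1/74 ≈ 0.013514
D(b)*O(N(V)) = (1/74)**2*(-16/3 + (4/3)*20)**(3/2) = (-16/3 + 80/3)**(3/2)/5476 = (64/3)**(3/2)/5476 = (512*sqrt(3)/9)/5476 = 128*sqrt(3)/12321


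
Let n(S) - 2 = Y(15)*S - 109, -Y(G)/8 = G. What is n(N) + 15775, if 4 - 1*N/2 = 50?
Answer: 26708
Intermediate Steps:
N = -92 (N = 8 - 2*50 = 8 - 100 = -92)
Y(G) = -8*G
n(S) = -107 - 120*S (n(S) = 2 + ((-8*15)*S - 109) = 2 + (-120*S - 109) = 2 + (-109 - 120*S) = -107 - 120*S)
n(N) + 15775 = (-107 - 120*(-92)) + 15775 = (-107 + 11040) + 15775 = 10933 + 15775 = 26708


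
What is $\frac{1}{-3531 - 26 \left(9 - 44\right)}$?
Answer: $- \frac{1}{2621} \approx -0.00038153$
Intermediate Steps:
$\frac{1}{-3531 - 26 \left(9 - 44\right)} = \frac{1}{-3531 - -910} = \frac{1}{-3531 + 910} = \frac{1}{-2621} = - \frac{1}{2621}$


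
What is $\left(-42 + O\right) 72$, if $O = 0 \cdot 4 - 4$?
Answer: $-3312$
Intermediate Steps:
$O = -4$ ($O = 0 - 4 = -4$)
$\left(-42 + O\right) 72 = \left(-42 - 4\right) 72 = \left(-46\right) 72 = -3312$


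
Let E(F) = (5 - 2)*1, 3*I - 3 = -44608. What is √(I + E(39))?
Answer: 2*I*√33447/3 ≈ 121.92*I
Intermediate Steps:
I = -44605/3 (I = 1 + (⅓)*(-44608) = 1 - 44608/3 = -44605/3 ≈ -14868.)
E(F) = 3 (E(F) = 3*1 = 3)
√(I + E(39)) = √(-44605/3 + 3) = √(-44596/3) = 2*I*√33447/3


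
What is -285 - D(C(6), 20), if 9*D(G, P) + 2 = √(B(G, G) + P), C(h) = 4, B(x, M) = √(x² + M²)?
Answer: -2563/9 - 2*√(5 + √2)/9 ≈ -285.34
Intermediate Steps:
B(x, M) = √(M² + x²)
D(G, P) = -2/9 + √(P + √2*√(G²))/9 (D(G, P) = -2/9 + √(√(G² + G²) + P)/9 = -2/9 + √(√(2*G²) + P)/9 = -2/9 + √(√2*√(G²) + P)/9 = -2/9 + √(P + √2*√(G²))/9)
-285 - D(C(6), 20) = -285 - (-2/9 + √(20 + √2*√(4²))/9) = -285 - (-2/9 + √(20 + √2*√16)/9) = -285 - (-2/9 + √(20 + √2*4)/9) = -285 - (-2/9 + √(20 + 4*√2)/9) = -285 + (2/9 - √(20 + 4*√2)/9) = -2563/9 - √(20 + 4*√2)/9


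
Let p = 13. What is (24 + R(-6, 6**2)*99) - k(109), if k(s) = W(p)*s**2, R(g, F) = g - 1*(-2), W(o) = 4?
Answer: -47896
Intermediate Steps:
R(g, F) = 2 + g (R(g, F) = g + 2 = 2 + g)
k(s) = 4*s**2
(24 + R(-6, 6**2)*99) - k(109) = (24 + (2 - 6)*99) - 4*109**2 = (24 - 4*99) - 4*11881 = (24 - 396) - 1*47524 = -372 - 47524 = -47896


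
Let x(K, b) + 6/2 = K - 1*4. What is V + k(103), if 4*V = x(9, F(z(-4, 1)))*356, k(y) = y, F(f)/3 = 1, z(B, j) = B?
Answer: 281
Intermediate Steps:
F(f) = 3 (F(f) = 3*1 = 3)
x(K, b) = -7 + K (x(K, b) = -3 + (K - 1*4) = -3 + (K - 4) = -3 + (-4 + K) = -7 + K)
V = 178 (V = ((-7 + 9)*356)/4 = (2*356)/4 = (¼)*712 = 178)
V + k(103) = 178 + 103 = 281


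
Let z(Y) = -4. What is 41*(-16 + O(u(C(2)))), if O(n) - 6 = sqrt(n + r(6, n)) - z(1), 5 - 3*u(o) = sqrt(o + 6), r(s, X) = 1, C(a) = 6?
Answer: -246 + 41*sqrt(24 - 6*sqrt(3))/3 ≈ -195.59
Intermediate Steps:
u(o) = 5/3 - sqrt(6 + o)/3 (u(o) = 5/3 - sqrt(o + 6)/3 = 5/3 - sqrt(6 + o)/3)
O(n) = 10 + sqrt(1 + n) (O(n) = 6 + (sqrt(n + 1) - 1*(-4)) = 6 + (sqrt(1 + n) + 4) = 6 + (4 + sqrt(1 + n)) = 10 + sqrt(1 + n))
41*(-16 + O(u(C(2)))) = 41*(-16 + (10 + sqrt(1 + (5/3 - sqrt(6 + 6)/3)))) = 41*(-16 + (10 + sqrt(1 + (5/3 - 2*sqrt(3)/3)))) = 41*(-16 + (10 + sqrt(8/3 - 2*sqrt(3)/3))) = 41*(-6 + sqrt(8/3 - 2*sqrt(3)/3)) = -246 + 41*sqrt(8/3 - 2*sqrt(3)/3)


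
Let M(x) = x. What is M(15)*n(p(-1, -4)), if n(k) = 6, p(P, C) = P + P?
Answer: 90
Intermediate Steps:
p(P, C) = 2*P
M(15)*n(p(-1, -4)) = 15*6 = 90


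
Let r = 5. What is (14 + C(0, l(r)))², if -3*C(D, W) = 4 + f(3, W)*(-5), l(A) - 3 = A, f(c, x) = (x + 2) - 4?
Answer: 4624/9 ≈ 513.78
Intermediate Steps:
f(c, x) = -2 + x (f(c, x) = (2 + x) - 4 = -2 + x)
l(A) = 3 + A
C(D, W) = -14/3 + 5*W/3 (C(D, W) = -(4 + (-2 + W)*(-5))/3 = -(4 + (10 - 5*W))/3 = -(14 - 5*W)/3 = -14/3 + 5*W/3)
(14 + C(0, l(r)))² = (14 + (-14/3 + 5*(3 + 5)/3))² = (14 + (-14/3 + (5/3)*8))² = (14 + (-14/3 + 40/3))² = (14 + 26/3)² = (68/3)² = 4624/9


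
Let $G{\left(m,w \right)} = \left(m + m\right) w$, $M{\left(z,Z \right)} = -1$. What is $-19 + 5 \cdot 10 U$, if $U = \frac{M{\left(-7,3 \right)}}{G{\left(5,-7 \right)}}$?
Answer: $- \frac{128}{7} \approx -18.286$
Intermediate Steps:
$G{\left(m,w \right)} = 2 m w$
$U = \frac{1}{70}$ ($U = - \frac{1}{2 \cdot 5 \left(-7\right)} = - \frac{1}{-70} = \left(-1\right) \left(- \frac{1}{70}\right) = \frac{1}{70} \approx 0.014286$)
$-19 + 5 \cdot 10 U = -19 + 5 \cdot 10 \cdot \frac{1}{70} = -19 + 50 \cdot \frac{1}{70} = -19 + \frac{5}{7} = - \frac{128}{7}$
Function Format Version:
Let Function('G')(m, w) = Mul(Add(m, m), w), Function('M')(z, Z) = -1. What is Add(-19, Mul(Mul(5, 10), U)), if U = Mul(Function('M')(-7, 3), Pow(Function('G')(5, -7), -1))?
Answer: Rational(-128, 7) ≈ -18.286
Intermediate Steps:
Function('G')(m, w) = Mul(2, m, w) (Function('G')(m, w) = Mul(Mul(2, m), w) = Mul(2, m, w))
U = Rational(1, 70) (U = Mul(-1, Pow(Mul(2, 5, -7), -1)) = Mul(-1, Pow(-70, -1)) = Mul(-1, Rational(-1, 70)) = Rational(1, 70) ≈ 0.014286)
Add(-19, Mul(Mul(5, 10), U)) = Add(-19, Mul(Mul(5, 10), Rational(1, 70))) = Add(-19, Mul(50, Rational(1, 70))) = Add(-19, Rational(5, 7)) = Rational(-128, 7)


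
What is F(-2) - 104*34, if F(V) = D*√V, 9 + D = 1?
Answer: -3536 - 8*I*√2 ≈ -3536.0 - 11.314*I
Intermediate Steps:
D = -8 (D = -9 + 1 = -8)
F(V) = -8*√V
F(-2) - 104*34 = -8*I*√2 - 104*34 = -8*I*√2 - 3536 = -3536 - 8*I*√2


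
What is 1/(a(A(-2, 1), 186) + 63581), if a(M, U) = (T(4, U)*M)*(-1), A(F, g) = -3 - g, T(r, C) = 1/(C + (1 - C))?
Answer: 1/63585 ≈ 1.5727e-5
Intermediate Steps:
T(r, C) = 1 (T(r, C) = 1/1 = 1)
a(M, U) = -M (a(M, U) = (1*M)*(-1) = M*(-1) = -M)
1/(a(A(-2, 1), 186) + 63581) = 1/(-(-3 - 1*1) + 63581) = 1/(-(-3 - 1) + 63581) = 1/(-1*(-4) + 63581) = 1/(4 + 63581) = 1/63585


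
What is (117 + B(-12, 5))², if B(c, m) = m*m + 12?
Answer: 23716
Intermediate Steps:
B(c, m) = 12 + m² (B(c, m) = m² + 12 = 12 + m²)
(117 + B(-12, 5))² = (117 + (12 + 5²))² = (117 + (12 + 25))² = (117 + 37)² = 154² = 23716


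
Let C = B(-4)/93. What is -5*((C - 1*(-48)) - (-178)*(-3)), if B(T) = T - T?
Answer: 2430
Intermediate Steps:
B(T) = 0
C = 0 (C = 0/93 = 0*(1/93) = 0)
-5*((C - 1*(-48)) - (-178)*(-3)) = -5*((0 - 1*(-48)) - (-178)*(-3)) = -5*((0 + 48) - 1*534) = -5*(48 - 534) = -5*(-486) = 2430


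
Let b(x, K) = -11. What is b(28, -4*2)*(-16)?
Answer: 176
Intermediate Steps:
b(28, -4*2)*(-16) = -11*(-16) = 176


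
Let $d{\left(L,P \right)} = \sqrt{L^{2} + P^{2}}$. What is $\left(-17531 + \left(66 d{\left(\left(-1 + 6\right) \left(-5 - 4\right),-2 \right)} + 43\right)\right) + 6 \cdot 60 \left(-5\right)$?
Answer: $-19288 + 66 \sqrt{2029} \approx -16315.0$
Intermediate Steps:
$\left(-17531 + \left(66 d{\left(\left(-1 + 6\right) \left(-5 - 4\right),-2 \right)} + 43\right)\right) + 6 \cdot 60 \left(-5\right) = \left(-17531 + \left(66 \sqrt{\left(\left(-1 + 6\right) \left(-5 - 4\right)\right)^{2} + \left(-2\right)^{2}} + 43\right)\right) + 6 \cdot 60 \left(-5\right) = \left(-17531 + \left(66 \sqrt{\left(5 \left(-9\right)\right)^{2} + 4} + 43\right)\right) + 360 \left(-5\right) = \left(-17531 + \left(66 \sqrt{\left(-45\right)^{2} + 4} + 43\right)\right) - 1800 = \left(-17531 + \left(66 \sqrt{2025 + 4} + 43\right)\right) - 1800 = \left(-17531 + \left(66 \sqrt{2029} + 43\right)\right) - 1800 = \left(-17531 + \left(43 + 66 \sqrt{2029}\right)\right) - 1800 = \left(-17488 + 66 \sqrt{2029}\right) - 1800 = -19288 + 66 \sqrt{2029}$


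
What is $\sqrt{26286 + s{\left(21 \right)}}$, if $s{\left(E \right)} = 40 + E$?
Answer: $\sqrt{26347} \approx 162.32$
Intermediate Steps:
$\sqrt{26286 + s{\left(21 \right)}} = \sqrt{26286 + \left(40 + 21\right)} = \sqrt{26286 + 61} = \sqrt{26347}$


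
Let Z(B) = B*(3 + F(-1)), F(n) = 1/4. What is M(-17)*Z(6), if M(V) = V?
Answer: -663/2 ≈ -331.50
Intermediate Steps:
F(n) = 1/4
Z(B) = 13*B/4 (Z(B) = B*(3 + 1/4) = B*(13/4) = 13*B/4)
M(-17)*Z(6) = -221*6/4 = -17*39/2 = -663/2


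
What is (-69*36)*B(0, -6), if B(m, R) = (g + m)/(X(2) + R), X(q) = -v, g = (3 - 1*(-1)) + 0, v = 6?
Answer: 828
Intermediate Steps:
g = 4 (g = (3 + 1) + 0 = 4 + 0 = 4)
X(q) = -6 (X(q) = -1*6 = -6)
B(m, R) = (4 + m)/(-6 + R)
(-69*36)*B(0, -6) = (-69*36)*((4 + 0)/(-6 - 6)) = -2484*4/(-12) = -(-207)*4 = -2484*(-1/3) = 828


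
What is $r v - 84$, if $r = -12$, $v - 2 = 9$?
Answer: $-216$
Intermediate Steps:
$v = 11$ ($v = 2 + 9 = 11$)
$r v - 84 = \left(-12\right) 11 - 84 = -132 - 84 = -216$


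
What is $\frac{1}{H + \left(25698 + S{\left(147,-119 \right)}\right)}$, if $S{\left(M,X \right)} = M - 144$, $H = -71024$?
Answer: $- \frac{1}{45323} \approx -2.2064 \cdot 10^{-5}$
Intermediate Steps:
$S{\left(M,X \right)} = -144 + M$
$\frac{1}{H + \left(25698 + S{\left(147,-119 \right)}\right)} = \frac{1}{-71024 + \left(25698 + \left(-144 + 147\right)\right)} = \frac{1}{-71024 + \left(25698 + 3\right)} = \frac{1}{-71024 + 25701} = \frac{1}{-45323} = - \frac{1}{45323}$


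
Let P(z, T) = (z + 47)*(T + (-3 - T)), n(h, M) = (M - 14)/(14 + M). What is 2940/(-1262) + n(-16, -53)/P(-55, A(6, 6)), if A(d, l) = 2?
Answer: -1333643/590616 ≈ -2.2581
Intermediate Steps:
n(h, M) = (-14 + M)/(14 + M)
P(z, T) = -141 - 3*z (P(z, T) = (47 + z)*(-3) = -141 - 3*z)
2940/(-1262) + n(-16, -53)/P(-55, A(6, 6)) = 2940/(-1262) + ((-14 - 53)/(14 - 53))/(-141 - 3*(-55)) = 2940*(-1/1262) + (-67/(-39))/(-141 + 165) = -1470/631 - 1/39*(-67)/24 = -1470/631 + (67/39)*(1/24) = -1470/631 + 67/936 = -1333643/590616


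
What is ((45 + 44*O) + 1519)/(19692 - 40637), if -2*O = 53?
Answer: -398/20945 ≈ -0.019002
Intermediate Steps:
O = -53/2 (O = -½*53 = -53/2 ≈ -26.500)
((45 + 44*O) + 1519)/(19692 - 40637) = ((45 + 44*(-53/2)) + 1519)/(19692 - 40637) = ((45 - 1166) + 1519)/(-20945) = (-1121 + 1519)*(-1/20945) = 398*(-1/20945) = -398/20945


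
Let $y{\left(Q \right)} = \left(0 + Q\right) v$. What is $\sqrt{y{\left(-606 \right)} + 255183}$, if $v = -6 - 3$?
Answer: $\sqrt{260637} \approx 510.53$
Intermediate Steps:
$v = -9$ ($v = -6 - 3 = -9$)
$y{\left(Q \right)} = - 9 Q$ ($y{\left(Q \right)} = \left(0 + Q\right) \left(-9\right) = Q \left(-9\right) = - 9 Q$)
$\sqrt{y{\left(-606 \right)} + 255183} = \sqrt{\left(-9\right) \left(-606\right) + 255183} = \sqrt{5454 + 255183} = \sqrt{260637}$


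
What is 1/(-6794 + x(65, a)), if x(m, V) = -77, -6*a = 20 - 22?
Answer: -1/6871 ≈ -0.00014554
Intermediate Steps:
a = ⅓ (a = -(20 - 22)/6 = -⅙*(-2) = ⅓ ≈ 0.33333)
1/(-6794 + x(65, a)) = 1/(-6794 - 77) = 1/(-6871) = -1/6871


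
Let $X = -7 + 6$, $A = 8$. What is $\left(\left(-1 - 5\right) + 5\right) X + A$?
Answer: $9$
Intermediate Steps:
$X = -1$
$\left(\left(-1 - 5\right) + 5\right) X + A = \left(\left(-1 - 5\right) + 5\right) \left(-1\right) + 8 = \left(-6 + 5\right) \left(-1\right) + 8 = \left(-1\right) \left(-1\right) + 8 = 1 + 8 = 9$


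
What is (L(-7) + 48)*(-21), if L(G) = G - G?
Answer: -1008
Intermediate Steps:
L(G) = 0
(L(-7) + 48)*(-21) = (0 + 48)*(-21) = 48*(-21) = -1008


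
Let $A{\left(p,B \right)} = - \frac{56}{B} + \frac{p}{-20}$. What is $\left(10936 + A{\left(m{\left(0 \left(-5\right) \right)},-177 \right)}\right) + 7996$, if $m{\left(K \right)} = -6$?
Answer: $\frac{33510731}{1770} \approx 18933.0$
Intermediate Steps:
$A{\left(p,B \right)} = - \frac{56}{B} - \frac{p}{20}$ ($A{\left(p,B \right)} = - \frac{56}{B} + p \left(- \frac{1}{20}\right) = - \frac{56}{B} - \frac{p}{20}$)
$\left(10936 + A{\left(m{\left(0 \left(-5\right) \right)},-177 \right)}\right) + 7996 = \left(10936 - \left(- \frac{3}{10} + \frac{56}{-177}\right)\right) + 7996 = \left(10936 + \left(\left(-56\right) \left(- \frac{1}{177}\right) + \frac{3}{10}\right)\right) + 7996 = \left(10936 + \left(\frac{56}{177} + \frac{3}{10}\right)\right) + 7996 = \left(10936 + \frac{1091}{1770}\right) + 7996 = \frac{19357811}{1770} + 7996 = \frac{33510731}{1770}$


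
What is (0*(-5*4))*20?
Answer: 0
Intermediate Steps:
(0*(-5*4))*20 = (0*(-20))*20 = 0*20 = 0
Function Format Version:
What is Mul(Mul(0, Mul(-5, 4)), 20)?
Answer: 0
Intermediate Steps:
Mul(Mul(0, Mul(-5, 4)), 20) = Mul(Mul(0, -20), 20) = Mul(0, 20) = 0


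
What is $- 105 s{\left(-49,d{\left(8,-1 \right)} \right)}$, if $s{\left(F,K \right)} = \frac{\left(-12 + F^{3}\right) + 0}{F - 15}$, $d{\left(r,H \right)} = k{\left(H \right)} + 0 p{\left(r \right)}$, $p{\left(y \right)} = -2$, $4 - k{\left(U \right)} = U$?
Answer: $- \frac{12354405}{64} \approx -1.9304 \cdot 10^{5}$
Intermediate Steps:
$k{\left(U \right)} = 4 - U$
$d{\left(r,H \right)} = 4 - H$ ($d{\left(r,H \right)} = \left(4 - H\right) + 0 \left(-2\right) = \left(4 - H\right) + 0 = 4 - H$)
$s{\left(F,K \right)} = \frac{-12 + F^{3}}{-15 + F}$
$- 105 s{\left(-49,d{\left(8,-1 \right)} \right)} = - 105 \frac{-12 + \left(-49\right)^{3}}{-15 - 49} = - 105 \frac{-12 - 117649}{-64} = - 105 \left(\left(- \frac{1}{64}\right) \left(-117661\right)\right) = \left(-105\right) \frac{117661}{64} = - \frac{12354405}{64}$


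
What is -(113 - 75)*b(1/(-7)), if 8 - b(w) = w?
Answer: -2166/7 ≈ -309.43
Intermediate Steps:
b(w) = 8 - w
-(113 - 75)*b(1/(-7)) = -(113 - 75)*(8 - 1/(-7)) = -38*(8 - 1*(-1/7)) = -38*(8 + 1/7) = -38*57/7 = -1*2166/7 = -2166/7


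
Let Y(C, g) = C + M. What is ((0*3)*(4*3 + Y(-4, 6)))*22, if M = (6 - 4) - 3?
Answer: 0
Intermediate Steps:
M = -1 (M = 2 - 3 = -1)
Y(C, g) = -1 + C (Y(C, g) = C - 1 = -1 + C)
((0*3)*(4*3 + Y(-4, 6)))*22 = ((0*3)*(4*3 + (-1 - 4)))*22 = (0*(12 - 5))*22 = (0*7)*22 = 0*22 = 0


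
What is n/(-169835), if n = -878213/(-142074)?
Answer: -878213/24129137790 ≈ -3.6396e-5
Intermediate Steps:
n = 878213/142074 (n = -878213*(-1/142074) = 878213/142074 ≈ 6.1814)
n/(-169835) = (878213/142074)/(-169835) = (878213/142074)*(-1/169835) = -878213/24129137790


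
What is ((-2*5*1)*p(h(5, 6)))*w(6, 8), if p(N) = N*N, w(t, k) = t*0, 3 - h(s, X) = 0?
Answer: 0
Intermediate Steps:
h(s, X) = 3 (h(s, X) = 3 - 1*0 = 3 + 0 = 3)
w(t, k) = 0
p(N) = N²
((-2*5*1)*p(h(5, 6)))*w(6, 8) = ((-2*5*1)*3²)*0 = (-10*1*9)*0 = -10*9*0 = -90*0 = 0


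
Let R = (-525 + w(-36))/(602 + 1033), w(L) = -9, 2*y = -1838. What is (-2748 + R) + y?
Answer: -1998693/545 ≈ -3667.3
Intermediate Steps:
y = -919 (y = (1/2)*(-1838) = -919)
R = -178/545 (R = (-525 - 9)/(602 + 1033) = -534/1635 = -534*1/1635 = -178/545 ≈ -0.32661)
(-2748 + R) + y = (-2748 - 178/545) - 919 = -1497838/545 - 919 = -1998693/545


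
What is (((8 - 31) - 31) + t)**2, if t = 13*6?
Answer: 576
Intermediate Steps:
t = 78
(((8 - 31) - 31) + t)**2 = (((8 - 31) - 31) + 78)**2 = ((-23 - 31) + 78)**2 = (-54 + 78)**2 = 24**2 = 576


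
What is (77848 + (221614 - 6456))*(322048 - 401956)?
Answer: -23413523448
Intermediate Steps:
(77848 + (221614 - 6456))*(322048 - 401956) = (77848 + 215158)*(-79908) = 293006*(-79908) = -23413523448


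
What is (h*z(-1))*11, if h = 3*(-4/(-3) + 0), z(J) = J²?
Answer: 44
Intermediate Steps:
h = 4 (h = 3*(-4*(-⅓) + 0) = 3*(4/3 + 0) = 3*(4/3) = 4)
(h*z(-1))*11 = (4*(-1)²)*11 = (4*1)*11 = 4*11 = 44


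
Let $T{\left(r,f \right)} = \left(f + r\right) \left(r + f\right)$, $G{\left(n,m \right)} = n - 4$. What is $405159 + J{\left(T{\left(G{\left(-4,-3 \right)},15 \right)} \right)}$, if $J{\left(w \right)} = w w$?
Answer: $407560$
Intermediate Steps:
$G{\left(n,m \right)} = -4 + n$
$T{\left(r,f \right)} = \left(f + r\right)^{2}$ ($T{\left(r,f \right)} = \left(f + r\right) \left(f + r\right) = \left(f + r\right)^{2}$)
$J{\left(w \right)} = w^{2}$
$405159 + J{\left(T{\left(G{\left(-4,-3 \right)},15 \right)} \right)} = 405159 + \left(\left(15 - 8\right)^{2}\right)^{2} = 405159 + \left(7^{2}\right)^{2} = 405159 + 49^{2} = 405159 + 2401 = 407560$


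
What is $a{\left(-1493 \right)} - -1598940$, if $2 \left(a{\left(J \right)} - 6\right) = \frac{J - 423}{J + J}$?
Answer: $\frac{2387226857}{1493} \approx 1.5989 \cdot 10^{6}$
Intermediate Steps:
$a{\left(J \right)} = 6 + \frac{-423 + J}{4 J}$ ($a{\left(J \right)} = 6 + \frac{\left(J - 423\right) \frac{1}{J + J}}{2} = 6 + \frac{\left(-423 + J\right) \frac{1}{2 J}}{2} = 6 + \frac{\frac{1}{2} \frac{1}{J} \left(-423 + J\right)}{2} = 6 + \frac{-423 + J}{4 J}$)
$a{\left(-1493 \right)} - -1598940 = \frac{-423 + 25 \left(-1493\right)}{4 \left(-1493\right)} - -1598940 = \frac{1}{4} \left(- \frac{1}{1493}\right) \left(-423 - 37325\right) + 1598940 = \frac{1}{4} \left(- \frac{1}{1493}\right) \left(-37748\right) + 1598940 = \frac{9437}{1493} + 1598940 = \frac{2387226857}{1493}$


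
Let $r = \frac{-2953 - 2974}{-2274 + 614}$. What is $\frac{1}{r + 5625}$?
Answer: $\frac{1660}{9343427} \approx 0.00017766$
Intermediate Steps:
$r = \frac{5927}{1660}$ ($r = - \frac{5927}{-1660} = \left(-5927\right) \left(- \frac{1}{1660}\right) = \frac{5927}{1660} \approx 3.5705$)
$\frac{1}{r + 5625} = \frac{1}{\frac{5927}{1660} + 5625} = \frac{1}{\frac{9343427}{1660}} = \frac{1660}{9343427}$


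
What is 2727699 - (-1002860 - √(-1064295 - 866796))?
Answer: 3730559 + I*√1931091 ≈ 3.7306e+6 + 1389.6*I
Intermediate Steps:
2727699 - (-1002860 - √(-1064295 - 866796)) = 2727699 - (-1002860 - √(-1931091)) = 2727699 - (-1002860 - I*√1931091) = 2727699 + (1002860 + I*√1931091) = 3730559 + I*√1931091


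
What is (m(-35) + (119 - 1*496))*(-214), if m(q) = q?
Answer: 88168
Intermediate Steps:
(m(-35) + (119 - 1*496))*(-214) = (-35 + (119 - 1*496))*(-214) = (-35 + (119 - 496))*(-214) = (-35 - 377)*(-214) = -412*(-214) = 88168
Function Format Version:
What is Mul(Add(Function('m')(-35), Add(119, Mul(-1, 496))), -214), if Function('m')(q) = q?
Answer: 88168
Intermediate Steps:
Mul(Add(Function('m')(-35), Add(119, Mul(-1, 496))), -214) = Mul(Add(-35, Add(119, Mul(-1, 496))), -214) = Mul(Add(-35, Add(119, -496)), -214) = Mul(Add(-35, -377), -214) = Mul(-412, -214) = 88168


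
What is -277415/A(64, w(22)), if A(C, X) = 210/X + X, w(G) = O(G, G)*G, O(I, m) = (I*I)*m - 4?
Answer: -10826952620/9139108739 ≈ -1.1847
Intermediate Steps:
O(I, m) = -4 + m*I² (O(I, m) = I²*m - 4 = m*I² - 4 = -4 + m*I²)
w(G) = G*(-4 + G³) (w(G) = (-4 + G*G²)*G = (-4 + G³)*G = G*(-4 + G³))
A(C, X) = X + 210/X
-277415/A(64, w(22)) = -277415/(22*(-4 + 22³) + 210/((22*(-4 + 22³)))) = -277415/(22*(-4 + 10648) + 210/((22*(-4 + 10648)))) = -277415/(22*10644 + 210/((22*10644))) = -277415/(234168 + 210/234168) = -277415/(234168 + 210*(1/234168)) = -277415/(234168 + 35/39028) = -277415/9139108739/39028 = -277415*39028/9139108739 = -10826952620/9139108739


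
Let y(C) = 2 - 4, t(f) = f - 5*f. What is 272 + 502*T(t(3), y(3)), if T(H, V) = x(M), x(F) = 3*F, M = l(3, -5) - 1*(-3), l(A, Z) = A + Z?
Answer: 1778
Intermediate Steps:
t(f) = -4*f
M = 1 (M = (3 - 5) - 1*(-3) = -2 + 3 = 1)
y(C) = -2
T(H, V) = 3 (T(H, V) = 3*1 = 3)
272 + 502*T(t(3), y(3)) = 272 + 502*3 = 272 + 1506 = 1778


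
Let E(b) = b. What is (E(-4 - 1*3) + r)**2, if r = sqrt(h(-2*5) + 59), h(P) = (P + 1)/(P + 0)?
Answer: (70 - sqrt(5990))**2/100 ≈ 0.54687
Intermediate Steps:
h(P) = (1 + P)/P
r = sqrt(5990)/10 (r = sqrt((1 - 2*5)/((-2*5)) + 59) = sqrt((1 - 10)/(-10) + 59) = sqrt(-1/10*(-9) + 59) = sqrt(9/10 + 59) = sqrt(599/10) = sqrt(5990)/10 ≈ 7.7395)
(E(-4 - 1*3) + r)**2 = ((-4 - 1*3) + sqrt(5990)/10)**2 = ((-4 - 3) + sqrt(5990)/10)**2 = (-7 + sqrt(5990)/10)**2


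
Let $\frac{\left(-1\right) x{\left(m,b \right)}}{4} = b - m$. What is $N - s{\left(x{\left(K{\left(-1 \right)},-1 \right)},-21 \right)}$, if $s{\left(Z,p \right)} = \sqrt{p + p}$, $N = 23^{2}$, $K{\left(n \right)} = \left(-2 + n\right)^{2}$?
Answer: $529 - i \sqrt{42} \approx 529.0 - 6.4807 i$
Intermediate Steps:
$x{\left(m,b \right)} = - 4 b + 4 m$ ($x{\left(m,b \right)} = - 4 \left(b - m\right) = - 4 b + 4 m$)
$N = 529$
$s{\left(Z,p \right)} = \sqrt{2} \sqrt{p}$ ($s{\left(Z,p \right)} = \sqrt{2 p} = \sqrt{2} \sqrt{p}$)
$N - s{\left(x{\left(K{\left(-1 \right)},-1 \right)},-21 \right)} = 529 - \sqrt{2} \sqrt{-21} = 529 - \sqrt{2} i \sqrt{21} = 529 - i \sqrt{42}$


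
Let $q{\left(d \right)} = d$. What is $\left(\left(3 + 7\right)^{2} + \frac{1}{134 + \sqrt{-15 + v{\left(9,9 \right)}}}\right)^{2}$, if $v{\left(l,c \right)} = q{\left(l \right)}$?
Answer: $\frac{3 \left(- 59842267 i + 893400 \sqrt{6}\right)}{2 \left(- 8975 i + 134 \sqrt{6}\right)} \approx 10001.0 - 0.027276 i$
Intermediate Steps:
$v{\left(l,c \right)} = l$
$\left(\left(3 + 7\right)^{2} + \frac{1}{134 + \sqrt{-15 + v{\left(9,9 \right)}}}\right)^{2} = \left(\left(3 + 7\right)^{2} + \frac{1}{134 + \sqrt{-15 + 9}}\right)^{2} = \left(10^{2} + \frac{1}{134 + \sqrt{-6}}\right)^{2} = \left(100 + \frac{1}{134 + i \sqrt{6}}\right)^{2}$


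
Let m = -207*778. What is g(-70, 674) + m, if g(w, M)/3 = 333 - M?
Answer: -162069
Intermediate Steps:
m = -161046
g(w, M) = 999 - 3*M (g(w, M) = 3*(333 - M) = 999 - 3*M)
g(-70, 674) + m = (999 - 3*674) - 161046 = (999 - 2022) - 161046 = -1023 - 161046 = -162069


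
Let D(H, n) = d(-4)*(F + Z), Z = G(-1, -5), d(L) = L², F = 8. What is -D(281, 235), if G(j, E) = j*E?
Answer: -208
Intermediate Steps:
G(j, E) = E*j
Z = 5 (Z = -5*(-1) = 5)
D(H, n) = 208 (D(H, n) = (-4)²*(8 + 5) = 16*13 = 208)
-D(281, 235) = -1*208 = -208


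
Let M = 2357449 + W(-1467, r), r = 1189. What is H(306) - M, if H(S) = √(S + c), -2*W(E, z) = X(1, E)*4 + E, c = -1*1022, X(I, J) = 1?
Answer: -4716361/2 + 2*I*√179 ≈ -2.3582e+6 + 26.758*I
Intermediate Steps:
c = -1022
W(E, z) = -2 - E/2 (W(E, z) = -(1*4 + E)/2 = -(4 + E)/2 = -2 - E/2)
H(S) = √(-1022 + S) (H(S) = √(S - 1022) = √(-1022 + S))
M = 4716361/2 (M = 2357449 + (-2 - ½*(-1467)) = 2357449 + (-2 + 1467/2) = 2357449 + 1463/2 = 4716361/2 ≈ 2.3582e+6)
H(306) - M = √(-1022 + 306) - 1*4716361/2 = √(-716) - 4716361/2 = 2*I*√179 - 4716361/2 = -4716361/2 + 2*I*√179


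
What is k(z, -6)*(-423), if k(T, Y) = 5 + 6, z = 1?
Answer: -4653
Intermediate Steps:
k(T, Y) = 11
k(z, -6)*(-423) = 11*(-423) = -4653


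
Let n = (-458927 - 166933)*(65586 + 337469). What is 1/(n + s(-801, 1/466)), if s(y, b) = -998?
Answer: -1/252256003298 ≈ -3.9642e-12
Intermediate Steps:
n = -252256002300 (n = -625860*403055 = -252256002300)
1/(n + s(-801, 1/466)) = 1/(-252256002300 - 998) = 1/(-252256003298) = -1/252256003298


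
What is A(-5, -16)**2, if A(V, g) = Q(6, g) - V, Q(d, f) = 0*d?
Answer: 25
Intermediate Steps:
Q(d, f) = 0
A(V, g) = -V (A(V, g) = 0 - V = -V)
A(-5, -16)**2 = (-1*(-5))**2 = 5**2 = 25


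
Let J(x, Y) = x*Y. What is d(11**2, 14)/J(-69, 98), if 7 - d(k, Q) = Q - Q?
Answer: -1/966 ≈ -0.0010352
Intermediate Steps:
J(x, Y) = Y*x
d(k, Q) = 7 (d(k, Q) = 7 - (Q - Q) = 7 - 1*0 = 7 + 0 = 7)
d(11**2, 14)/J(-69, 98) = 7/((98*(-69))) = 7/(-6762) = 7*(-1/6762) = -1/966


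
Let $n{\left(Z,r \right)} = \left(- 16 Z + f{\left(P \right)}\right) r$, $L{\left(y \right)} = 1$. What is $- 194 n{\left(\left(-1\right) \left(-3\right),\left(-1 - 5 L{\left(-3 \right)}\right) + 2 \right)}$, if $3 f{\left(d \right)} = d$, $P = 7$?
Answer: $- \frac{106312}{3} \approx -35437.0$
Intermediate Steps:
$f{\left(d \right)} = \frac{d}{3}$
$n{\left(Z,r \right)} = r \left(\frac{7}{3} - 16 Z\right)$ ($n{\left(Z,r \right)} = \left(- 16 Z + \frac{1}{3} \cdot 7\right) r = \left(- 16 Z + \frac{7}{3}\right) r = \left(\frac{7}{3} - 16 Z\right) r = r \left(\frac{7}{3} - 16 Z\right)$)
$- 194 n{\left(\left(-1\right) \left(-3\right),\left(-1 - 5 L{\left(-3 \right)}\right) + 2 \right)} = - 194 \frac{\left(\left(-1 - 5\right) + 2\right) \left(7 - 48 \left(\left(-1\right) \left(-3\right)\right)\right)}{3} = - 194 \frac{\left(\left(-1 - 5\right) + 2\right) \left(7 - 144\right)}{3} = - 194 \frac{\left(-6 + 2\right) \left(7 - 144\right)}{3} = - 194 \cdot \frac{1}{3} \left(-4\right) \left(-137\right) = \left(-194\right) \frac{548}{3} = - \frac{106312}{3}$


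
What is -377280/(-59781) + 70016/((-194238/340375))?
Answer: -237434889410560/1935290313 ≈ -1.2269e+5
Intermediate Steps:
-377280/(-59781) + 70016/((-194238/340375)) = -377280*(-1/59781) + 70016/((-194238*1/340375)) = 125760/19927 + 70016/(-194238/340375) = 125760/19927 + 70016*(-340375/194238) = 125760/19927 - 11915848000/97119 = -237434889410560/1935290313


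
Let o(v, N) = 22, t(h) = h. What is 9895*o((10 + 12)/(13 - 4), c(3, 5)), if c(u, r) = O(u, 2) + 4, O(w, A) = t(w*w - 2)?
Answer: 217690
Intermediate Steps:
O(w, A) = -2 + w**2 (O(w, A) = w*w - 2 = w**2 - 2 = -2 + w**2)
c(u, r) = 2 + u**2 (c(u, r) = (-2 + u**2) + 4 = 2 + u**2)
9895*o((10 + 12)/(13 - 4), c(3, 5)) = 9895*22 = 217690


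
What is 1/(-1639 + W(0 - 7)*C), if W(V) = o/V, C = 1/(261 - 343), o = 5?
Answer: -574/940781 ≈ -0.00061013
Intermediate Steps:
C = -1/82 (C = 1/(-82) = -1/82 ≈ -0.012195)
W(V) = 5/V
1/(-1639 + W(0 - 7)*C) = 1/(-1639 + (5/(0 - 7))*(-1/82)) = 1/(-1639 + (5/(-7))*(-1/82)) = 1/(-1639 + (5*(-⅐))*(-1/82)) = 1/(-1639 - 5/7*(-1/82)) = 1/(-1639 + 5/574) = 1/(-940781/574) = -574/940781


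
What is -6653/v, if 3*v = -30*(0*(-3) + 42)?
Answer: 6653/420 ≈ 15.840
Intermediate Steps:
v = -420 (v = (-30*(0*(-3) + 42))/3 = (-30*(0 + 42))/3 = (-30*42)/3 = (1/3)*(-1260) = -420)
-6653/v = -6653/(-420) = -6653*(-1/420) = 6653/420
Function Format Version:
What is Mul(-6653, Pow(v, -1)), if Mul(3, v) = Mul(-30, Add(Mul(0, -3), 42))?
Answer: Rational(6653, 420) ≈ 15.840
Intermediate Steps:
v = -420 (v = Mul(Rational(1, 3), Mul(-30, Add(Mul(0, -3), 42))) = Mul(Rational(1, 3), Mul(-30, Add(0, 42))) = Mul(Rational(1, 3), Mul(-30, 42)) = Mul(Rational(1, 3), -1260) = -420)
Mul(-6653, Pow(v, -1)) = Mul(-6653, Pow(-420, -1)) = Mul(-6653, Rational(-1, 420)) = Rational(6653, 420)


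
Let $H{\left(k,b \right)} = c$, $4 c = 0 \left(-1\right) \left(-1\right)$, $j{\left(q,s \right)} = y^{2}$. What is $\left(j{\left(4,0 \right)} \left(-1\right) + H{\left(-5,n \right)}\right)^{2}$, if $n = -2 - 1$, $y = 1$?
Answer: $1$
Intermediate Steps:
$j{\left(q,s \right)} = 1$ ($j{\left(q,s \right)} = 1^{2} = 1$)
$n = -3$
$c = 0$ ($c = \frac{0 \left(-1\right) \left(-1\right)}{4} = \frac{0 \left(-1\right)}{4} = \frac{1}{4} \cdot 0 = 0$)
$H{\left(k,b \right)} = 0$
$\left(j{\left(4,0 \right)} \left(-1\right) + H{\left(-5,n \right)}\right)^{2} = \left(1 \left(-1\right) + 0\right)^{2} = \left(-1 + 0\right)^{2} = \left(-1\right)^{2} = 1$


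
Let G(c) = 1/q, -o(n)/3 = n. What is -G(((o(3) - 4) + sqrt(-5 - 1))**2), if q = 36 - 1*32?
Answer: -1/4 ≈ -0.25000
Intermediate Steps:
o(n) = -3*n
q = 4 (q = 36 - 32 = 4)
G(c) = 1/4
-G(((o(3) - 4) + sqrt(-5 - 1))**2) = -1*1/4 = -1/4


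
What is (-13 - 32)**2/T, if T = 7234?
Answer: 2025/7234 ≈ 0.27993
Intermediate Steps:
(-13 - 32)**2/T = (-13 - 32)**2/7234 = (-45)**2*(1/7234) = 2025*(1/7234) = 2025/7234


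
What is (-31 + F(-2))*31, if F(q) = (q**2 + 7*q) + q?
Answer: -1333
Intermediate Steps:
F(q) = q**2 + 8*q
(-31 + F(-2))*31 = (-31 - 2*(8 - 2))*31 = (-31 - 2*6)*31 = (-31 - 12)*31 = -43*31 = -1333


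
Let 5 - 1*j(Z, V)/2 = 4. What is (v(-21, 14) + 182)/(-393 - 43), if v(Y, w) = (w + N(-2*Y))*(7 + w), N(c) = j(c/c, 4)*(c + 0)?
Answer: -560/109 ≈ -5.1376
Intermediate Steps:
j(Z, V) = 2 (j(Z, V) = 10 - 2*4 = 10 - 8 = 2)
N(c) = 2*c (N(c) = 2*(c + 0) = 2*c)
v(Y, w) = (7 + w)*(w - 4*Y) (v(Y, w) = (w + 2*(-2*Y))*(7 + w) = (w - 4*Y)*(7 + w) = (7 + w)*(w - 4*Y))
(v(-21, 14) + 182)/(-393 - 43) = ((14**2 - 28*(-21) + 7*14 - 4*(-21)*14) + 182)/(-393 - 43) = ((196 + 588 + 98 + 1176) + 182)/(-436) = -(2058 + 182)/436 = -1/436*2240 = -560/109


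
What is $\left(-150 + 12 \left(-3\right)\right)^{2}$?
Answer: $34596$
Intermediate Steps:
$\left(-150 + 12 \left(-3\right)\right)^{2} = \left(-150 - 36\right)^{2} = \left(-186\right)^{2} = 34596$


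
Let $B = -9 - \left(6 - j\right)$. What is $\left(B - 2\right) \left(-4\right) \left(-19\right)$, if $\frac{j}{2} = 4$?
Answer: $-684$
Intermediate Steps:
$j = 8$ ($j = 2 \cdot 4 = 8$)
$B = -7$ ($B = -9 - \left(6 - 8\right) = -9 - -2 = -9 + 2 = -7$)
$\left(B - 2\right) \left(-4\right) \left(-19\right) = \left(-7 - 2\right) \left(-4\right) \left(-19\right) = \left(-9\right) \left(-4\right) \left(-19\right) = 36 \left(-19\right) = -684$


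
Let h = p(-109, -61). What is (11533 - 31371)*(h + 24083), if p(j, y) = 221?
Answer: -482142752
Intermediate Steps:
h = 221
(11533 - 31371)*(h + 24083) = (11533 - 31371)*(221 + 24083) = -19838*24304 = -482142752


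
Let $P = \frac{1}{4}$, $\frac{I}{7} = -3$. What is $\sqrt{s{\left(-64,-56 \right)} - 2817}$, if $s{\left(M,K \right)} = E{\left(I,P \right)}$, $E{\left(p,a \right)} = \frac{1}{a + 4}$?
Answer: $\frac{i \sqrt{814045}}{17} \approx 53.073 i$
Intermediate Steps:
$I = -21$ ($I = 7 \left(-3\right) = -21$)
$P = \frac{1}{4} \approx 0.25$
$E{\left(p,a \right)} = \frac{1}{4 + a}$
$s{\left(M,K \right)} = \frac{4}{17}$ ($s{\left(M,K \right)} = \frac{1}{4 + \frac{1}{4}} = \frac{1}{\frac{17}{4}} = \frac{4}{17}$)
$\sqrt{s{\left(-64,-56 \right)} - 2817} = \sqrt{\frac{4}{17} - 2817} = \sqrt{- \frac{47885}{17}} = \frac{i \sqrt{814045}}{17}$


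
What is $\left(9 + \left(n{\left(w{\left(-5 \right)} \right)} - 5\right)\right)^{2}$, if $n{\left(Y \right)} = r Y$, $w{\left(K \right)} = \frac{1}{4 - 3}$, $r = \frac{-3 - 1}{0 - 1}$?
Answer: $64$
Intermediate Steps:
$r = 4$ ($r = - \frac{4}{-1} = \left(-4\right) \left(-1\right) = 4$)
$w{\left(K \right)} = 1$ ($w{\left(K \right)} = 1^{-1} = 1$)
$n{\left(Y \right)} = 4 Y$
$\left(9 + \left(n{\left(w{\left(-5 \right)} \right)} - 5\right)\right)^{2} = \left(9 + \left(4 \cdot 1 - 5\right)\right)^{2} = \left(9 + \left(4 - 5\right)\right)^{2} = \left(9 - 1\right)^{2} = 8^{2} = 64$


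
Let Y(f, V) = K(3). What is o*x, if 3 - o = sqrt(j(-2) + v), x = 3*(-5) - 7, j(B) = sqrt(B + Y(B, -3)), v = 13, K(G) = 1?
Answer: -66 + 22*sqrt(13 + I) ≈ 13.381 + 3.0486*I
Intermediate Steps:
Y(f, V) = 1
j(B) = sqrt(1 + B) (j(B) = sqrt(B + 1) = sqrt(1 + B))
x = -22 (x = -15 - 7 = -22)
o = 3 - sqrt(13 + I) (o = 3 - sqrt(sqrt(1 - 2) + 13) = 3 - sqrt(sqrt(-1) + 13) = 3 - sqrt(I + 13) = 3 - sqrt(13 + I) ≈ -0.60821 - 0.13857*I)
o*x = (3 - sqrt(13 + I))*(-22) = -66 + 22*sqrt(13 + I)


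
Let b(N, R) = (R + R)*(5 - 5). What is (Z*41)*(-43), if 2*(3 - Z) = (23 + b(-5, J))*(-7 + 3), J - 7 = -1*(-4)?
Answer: -86387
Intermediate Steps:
J = 11 (J = 7 - 1*(-4) = 7 + 4 = 11)
b(N, R) = 0 (b(N, R) = (2*R)*0 = 0)
Z = 49 (Z = 3 - (23 + 0)*(-7 + 3)/2 = 3 - 23*(-4)/2 = 3 - ½*(-92) = 3 + 46 = 49)
(Z*41)*(-43) = (49*41)*(-43) = 2009*(-43) = -86387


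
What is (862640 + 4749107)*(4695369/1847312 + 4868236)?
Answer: 50467313268593930747/1847312 ≈ 2.7319e+13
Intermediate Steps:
(862640 + 4749107)*(4695369/1847312 + 4868236) = 5611747*(4695369*(1/1847312) + 4868236) = 5611747*(4695369/1847312 + 4868236) = 5611747*(8993155477001/1847312) = 50467313268593930747/1847312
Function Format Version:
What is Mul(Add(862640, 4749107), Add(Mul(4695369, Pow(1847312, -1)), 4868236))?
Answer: Rational(50467313268593930747, 1847312) ≈ 2.7319e+13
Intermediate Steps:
Mul(Add(862640, 4749107), Add(Mul(4695369, Pow(1847312, -1)), 4868236)) = Mul(5611747, Add(Mul(4695369, Rational(1, 1847312)), 4868236)) = Mul(5611747, Add(Rational(4695369, 1847312), 4868236)) = Mul(5611747, Rational(8993155477001, 1847312)) = Rational(50467313268593930747, 1847312)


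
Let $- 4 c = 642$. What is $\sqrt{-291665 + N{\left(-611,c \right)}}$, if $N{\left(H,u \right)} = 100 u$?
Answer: $i \sqrt{307715} \approx 554.72 i$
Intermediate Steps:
$c = - \frac{321}{2}$ ($c = \left(- \frac{1}{4}\right) 642 = - \frac{321}{2} \approx -160.5$)
$\sqrt{-291665 + N{\left(-611,c \right)}} = \sqrt{-291665 + 100 \left(- \frac{321}{2}\right)} = \sqrt{-291665 - 16050} = \sqrt{-307715} = i \sqrt{307715}$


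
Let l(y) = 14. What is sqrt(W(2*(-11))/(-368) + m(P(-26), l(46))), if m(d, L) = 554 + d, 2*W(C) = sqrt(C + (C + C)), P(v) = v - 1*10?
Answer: sqrt(17537408 - 46*I*sqrt(66))/184 ≈ 22.76 - 0.00024249*I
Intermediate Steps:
P(v) = -10 + v (P(v) = v - 10 = -10 + v)
W(C) = sqrt(3)*sqrt(C)/2 (W(C) = sqrt(C + (C + C))/2 = sqrt(C + 2*C)/2 = sqrt(3*C)/2 = (sqrt(3)*sqrt(C))/2 = sqrt(3)*sqrt(C)/2)
sqrt(W(2*(-11))/(-368) + m(P(-26), l(46))) = sqrt((sqrt(3)*sqrt(2*(-11))/2)/(-368) + (554 + (-10 - 26))) = sqrt(-sqrt(3)*sqrt(-22)/736 + (554 - 36)) = sqrt(-sqrt(3)*I*sqrt(22)/736 + 518) = sqrt(-I*sqrt(66)/736 + 518) = sqrt(518 - I*sqrt(66)/736)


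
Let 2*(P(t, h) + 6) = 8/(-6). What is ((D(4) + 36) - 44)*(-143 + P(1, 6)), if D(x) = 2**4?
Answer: -3592/3 ≈ -1197.3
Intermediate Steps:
D(x) = 16
P(t, h) = -20/3 (P(t, h) = -6 + (8/(-6))/2 = -6 + (8*(-1/6))/2 = -6 + (1/2)*(-4/3) = -6 - 2/3 = -20/3)
((D(4) + 36) - 44)*(-143 + P(1, 6)) = ((16 + 36) - 44)*(-143 - 20/3) = (52 - 44)*(-449/3) = 8*(-449/3) = -3592/3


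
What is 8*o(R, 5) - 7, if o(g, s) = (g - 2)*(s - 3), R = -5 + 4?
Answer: -55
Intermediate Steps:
R = -1
o(g, s) = (-3 + s)*(-2 + g) (o(g, s) = (-2 + g)*(-3 + s) = (-3 + s)*(-2 + g))
8*o(R, 5) - 7 = 8*(6 - 3*(-1) - 2*5 - 1*5) - 7 = 8*(6 + 3 - 10 - 5) - 7 = 8*(-6) - 7 = -48 - 7 = -55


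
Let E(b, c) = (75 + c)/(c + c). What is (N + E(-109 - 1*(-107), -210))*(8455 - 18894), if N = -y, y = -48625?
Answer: -14212792451/28 ≈ -5.0760e+8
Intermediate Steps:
E(b, c) = (75 + c)/(2*c) (E(b, c) = (75 + c)/((2*c)) = (75 + c)*(1/(2*c)) = (75 + c)/(2*c))
N = 48625 (N = -1*(-48625) = 48625)
(N + E(-109 - 1*(-107), -210))*(8455 - 18894) = (48625 + (1/2)*(75 - 210)/(-210))*(8455 - 18894) = (48625 + (1/2)*(-1/210)*(-135))*(-10439) = (48625 + 9/28)*(-10439) = (1361509/28)*(-10439) = -14212792451/28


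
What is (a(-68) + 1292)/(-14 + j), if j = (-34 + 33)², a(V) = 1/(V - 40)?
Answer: -139535/1404 ≈ -99.384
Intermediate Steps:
a(V) = 1/(-40 + V)
j = 1 (j = (-1)² = 1)
(a(-68) + 1292)/(-14 + j) = (1/(-40 - 68) + 1292)/(-14 + 1) = (1/(-108) + 1292)/(-13) = (-1/108 + 1292)*(-1/13) = (139535/108)*(-1/13) = -139535/1404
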